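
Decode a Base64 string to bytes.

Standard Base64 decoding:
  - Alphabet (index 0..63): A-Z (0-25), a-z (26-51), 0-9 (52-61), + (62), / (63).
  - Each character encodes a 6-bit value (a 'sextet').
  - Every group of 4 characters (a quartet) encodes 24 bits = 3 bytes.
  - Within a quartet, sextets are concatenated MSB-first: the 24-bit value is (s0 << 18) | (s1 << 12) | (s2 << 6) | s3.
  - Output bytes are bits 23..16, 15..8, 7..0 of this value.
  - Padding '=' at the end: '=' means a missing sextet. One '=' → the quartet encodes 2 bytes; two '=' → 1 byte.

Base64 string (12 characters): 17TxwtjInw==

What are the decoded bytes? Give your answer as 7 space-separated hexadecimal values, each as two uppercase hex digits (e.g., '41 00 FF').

After char 0 ('1'=53): chars_in_quartet=1 acc=0x35 bytes_emitted=0
After char 1 ('7'=59): chars_in_quartet=2 acc=0xD7B bytes_emitted=0
After char 2 ('T'=19): chars_in_quartet=3 acc=0x35ED3 bytes_emitted=0
After char 3 ('x'=49): chars_in_quartet=4 acc=0xD7B4F1 -> emit D7 B4 F1, reset; bytes_emitted=3
After char 4 ('w'=48): chars_in_quartet=1 acc=0x30 bytes_emitted=3
After char 5 ('t'=45): chars_in_quartet=2 acc=0xC2D bytes_emitted=3
After char 6 ('j'=35): chars_in_quartet=3 acc=0x30B63 bytes_emitted=3
After char 7 ('I'=8): chars_in_quartet=4 acc=0xC2D8C8 -> emit C2 D8 C8, reset; bytes_emitted=6
After char 8 ('n'=39): chars_in_quartet=1 acc=0x27 bytes_emitted=6
After char 9 ('w'=48): chars_in_quartet=2 acc=0x9F0 bytes_emitted=6
Padding '==': partial quartet acc=0x9F0 -> emit 9F; bytes_emitted=7

Answer: D7 B4 F1 C2 D8 C8 9F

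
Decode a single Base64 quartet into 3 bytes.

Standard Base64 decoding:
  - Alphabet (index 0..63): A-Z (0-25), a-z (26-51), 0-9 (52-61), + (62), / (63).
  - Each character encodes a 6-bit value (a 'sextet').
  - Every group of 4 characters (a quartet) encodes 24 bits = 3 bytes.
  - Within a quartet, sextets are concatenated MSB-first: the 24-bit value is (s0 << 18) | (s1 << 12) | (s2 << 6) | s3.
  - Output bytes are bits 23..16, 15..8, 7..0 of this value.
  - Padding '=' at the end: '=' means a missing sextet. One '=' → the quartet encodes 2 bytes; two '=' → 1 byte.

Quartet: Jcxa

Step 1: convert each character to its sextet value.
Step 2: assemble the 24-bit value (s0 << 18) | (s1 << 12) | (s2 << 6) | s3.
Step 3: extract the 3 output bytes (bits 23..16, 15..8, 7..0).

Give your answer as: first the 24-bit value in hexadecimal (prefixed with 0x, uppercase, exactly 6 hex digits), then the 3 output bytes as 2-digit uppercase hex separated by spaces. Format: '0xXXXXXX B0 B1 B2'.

Sextets: J=9, c=28, x=49, a=26
24-bit: (9<<18) | (28<<12) | (49<<6) | 26
      = 0x240000 | 0x01C000 | 0x000C40 | 0x00001A
      = 0x25CC5A
Bytes: (v>>16)&0xFF=25, (v>>8)&0xFF=CC, v&0xFF=5A

Answer: 0x25CC5A 25 CC 5A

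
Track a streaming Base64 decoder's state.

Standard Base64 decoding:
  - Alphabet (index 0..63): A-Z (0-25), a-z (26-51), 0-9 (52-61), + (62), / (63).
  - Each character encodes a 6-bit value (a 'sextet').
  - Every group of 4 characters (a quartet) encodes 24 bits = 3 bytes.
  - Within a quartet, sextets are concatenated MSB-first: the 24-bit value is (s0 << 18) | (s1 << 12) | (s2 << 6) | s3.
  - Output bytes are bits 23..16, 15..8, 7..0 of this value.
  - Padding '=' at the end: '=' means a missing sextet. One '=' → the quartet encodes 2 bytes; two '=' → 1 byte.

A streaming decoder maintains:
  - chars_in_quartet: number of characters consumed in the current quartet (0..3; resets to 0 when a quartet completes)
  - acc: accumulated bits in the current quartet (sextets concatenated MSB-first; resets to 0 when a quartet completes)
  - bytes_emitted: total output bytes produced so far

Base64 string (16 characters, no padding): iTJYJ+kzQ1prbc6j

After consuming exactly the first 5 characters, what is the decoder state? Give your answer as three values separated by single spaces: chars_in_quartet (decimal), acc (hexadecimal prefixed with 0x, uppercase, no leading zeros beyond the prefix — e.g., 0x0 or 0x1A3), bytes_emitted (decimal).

After char 0 ('i'=34): chars_in_quartet=1 acc=0x22 bytes_emitted=0
After char 1 ('T'=19): chars_in_quartet=2 acc=0x893 bytes_emitted=0
After char 2 ('J'=9): chars_in_quartet=3 acc=0x224C9 bytes_emitted=0
After char 3 ('Y'=24): chars_in_quartet=4 acc=0x893258 -> emit 89 32 58, reset; bytes_emitted=3
After char 4 ('J'=9): chars_in_quartet=1 acc=0x9 bytes_emitted=3

Answer: 1 0x9 3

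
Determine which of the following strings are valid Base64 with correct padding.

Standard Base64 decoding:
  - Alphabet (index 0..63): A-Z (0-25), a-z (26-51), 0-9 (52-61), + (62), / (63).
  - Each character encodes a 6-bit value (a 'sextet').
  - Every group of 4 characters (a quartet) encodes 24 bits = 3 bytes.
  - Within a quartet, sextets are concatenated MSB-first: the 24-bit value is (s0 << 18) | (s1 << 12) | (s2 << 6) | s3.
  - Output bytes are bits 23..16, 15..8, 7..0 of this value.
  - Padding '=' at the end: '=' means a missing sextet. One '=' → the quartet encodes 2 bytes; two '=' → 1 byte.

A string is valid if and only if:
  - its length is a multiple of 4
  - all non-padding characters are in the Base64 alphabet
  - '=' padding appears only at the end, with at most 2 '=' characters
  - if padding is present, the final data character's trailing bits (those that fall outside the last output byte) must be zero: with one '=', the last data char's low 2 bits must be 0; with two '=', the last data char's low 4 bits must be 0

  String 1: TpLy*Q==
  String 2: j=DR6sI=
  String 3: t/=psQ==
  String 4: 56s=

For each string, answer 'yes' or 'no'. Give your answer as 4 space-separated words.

String 1: 'TpLy*Q==' → invalid (bad char(s): ['*'])
String 2: 'j=DR6sI=' → invalid (bad char(s): ['=']; '=' in middle)
String 3: 't/=psQ==' → invalid (bad char(s): ['=']; '=' in middle)
String 4: '56s=' → valid

Answer: no no no yes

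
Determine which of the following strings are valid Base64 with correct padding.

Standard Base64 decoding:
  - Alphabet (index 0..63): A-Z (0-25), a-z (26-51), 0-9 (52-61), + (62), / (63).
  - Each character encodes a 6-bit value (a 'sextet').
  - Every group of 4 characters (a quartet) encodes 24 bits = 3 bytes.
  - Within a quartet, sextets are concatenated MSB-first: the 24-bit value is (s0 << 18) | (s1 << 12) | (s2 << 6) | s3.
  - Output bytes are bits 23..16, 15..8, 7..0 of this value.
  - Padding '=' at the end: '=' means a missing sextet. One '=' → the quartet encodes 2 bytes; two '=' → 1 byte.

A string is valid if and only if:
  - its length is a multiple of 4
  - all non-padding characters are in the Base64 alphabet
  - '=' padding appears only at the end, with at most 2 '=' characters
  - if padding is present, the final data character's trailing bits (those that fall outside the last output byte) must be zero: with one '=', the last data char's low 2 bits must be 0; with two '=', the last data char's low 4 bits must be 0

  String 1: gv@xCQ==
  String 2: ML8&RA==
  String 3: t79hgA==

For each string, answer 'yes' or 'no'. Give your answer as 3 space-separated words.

String 1: 'gv@xCQ==' → invalid (bad char(s): ['@'])
String 2: 'ML8&RA==' → invalid (bad char(s): ['&'])
String 3: 't79hgA==' → valid

Answer: no no yes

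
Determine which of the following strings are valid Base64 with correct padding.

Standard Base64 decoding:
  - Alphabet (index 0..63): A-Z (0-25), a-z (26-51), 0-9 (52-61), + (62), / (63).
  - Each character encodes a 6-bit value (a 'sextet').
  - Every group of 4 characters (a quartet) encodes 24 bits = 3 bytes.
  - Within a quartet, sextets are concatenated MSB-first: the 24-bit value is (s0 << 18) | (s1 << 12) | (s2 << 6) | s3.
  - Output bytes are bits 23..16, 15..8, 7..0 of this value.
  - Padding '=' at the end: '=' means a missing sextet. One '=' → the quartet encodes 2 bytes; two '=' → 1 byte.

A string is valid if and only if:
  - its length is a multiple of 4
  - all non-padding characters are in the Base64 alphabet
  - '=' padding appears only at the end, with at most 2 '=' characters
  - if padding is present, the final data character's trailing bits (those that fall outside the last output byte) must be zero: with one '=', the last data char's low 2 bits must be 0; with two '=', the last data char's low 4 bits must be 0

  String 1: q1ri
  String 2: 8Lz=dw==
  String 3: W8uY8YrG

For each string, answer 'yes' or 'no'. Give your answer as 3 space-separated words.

Answer: yes no yes

Derivation:
String 1: 'q1ri' → valid
String 2: '8Lz=dw==' → invalid (bad char(s): ['=']; '=' in middle)
String 3: 'W8uY8YrG' → valid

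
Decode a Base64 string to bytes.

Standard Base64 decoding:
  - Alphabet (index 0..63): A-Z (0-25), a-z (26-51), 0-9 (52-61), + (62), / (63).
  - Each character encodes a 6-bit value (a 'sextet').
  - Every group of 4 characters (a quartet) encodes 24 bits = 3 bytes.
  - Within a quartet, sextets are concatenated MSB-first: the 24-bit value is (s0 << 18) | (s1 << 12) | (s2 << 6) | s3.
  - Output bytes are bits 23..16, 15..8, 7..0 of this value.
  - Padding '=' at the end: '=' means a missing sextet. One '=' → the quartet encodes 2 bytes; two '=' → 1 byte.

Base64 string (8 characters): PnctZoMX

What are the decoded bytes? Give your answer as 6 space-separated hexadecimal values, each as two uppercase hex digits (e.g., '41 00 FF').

Answer: 3E 77 2D 66 83 17

Derivation:
After char 0 ('P'=15): chars_in_quartet=1 acc=0xF bytes_emitted=0
After char 1 ('n'=39): chars_in_quartet=2 acc=0x3E7 bytes_emitted=0
After char 2 ('c'=28): chars_in_quartet=3 acc=0xF9DC bytes_emitted=0
After char 3 ('t'=45): chars_in_quartet=4 acc=0x3E772D -> emit 3E 77 2D, reset; bytes_emitted=3
After char 4 ('Z'=25): chars_in_quartet=1 acc=0x19 bytes_emitted=3
After char 5 ('o'=40): chars_in_quartet=2 acc=0x668 bytes_emitted=3
After char 6 ('M'=12): chars_in_quartet=3 acc=0x19A0C bytes_emitted=3
After char 7 ('X'=23): chars_in_quartet=4 acc=0x668317 -> emit 66 83 17, reset; bytes_emitted=6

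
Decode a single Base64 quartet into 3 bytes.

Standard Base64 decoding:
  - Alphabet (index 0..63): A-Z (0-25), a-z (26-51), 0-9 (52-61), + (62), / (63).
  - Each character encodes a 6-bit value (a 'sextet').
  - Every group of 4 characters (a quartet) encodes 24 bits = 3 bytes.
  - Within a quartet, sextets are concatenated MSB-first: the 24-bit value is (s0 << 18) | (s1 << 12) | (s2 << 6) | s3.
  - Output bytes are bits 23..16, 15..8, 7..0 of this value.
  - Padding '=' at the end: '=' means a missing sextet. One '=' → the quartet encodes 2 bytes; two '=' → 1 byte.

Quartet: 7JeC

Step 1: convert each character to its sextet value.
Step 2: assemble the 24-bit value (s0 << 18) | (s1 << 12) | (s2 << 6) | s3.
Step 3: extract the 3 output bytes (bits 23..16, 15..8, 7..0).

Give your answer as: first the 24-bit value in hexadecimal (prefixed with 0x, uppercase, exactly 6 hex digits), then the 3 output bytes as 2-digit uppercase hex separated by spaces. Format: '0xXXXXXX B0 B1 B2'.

Answer: 0xEC9782 EC 97 82

Derivation:
Sextets: 7=59, J=9, e=30, C=2
24-bit: (59<<18) | (9<<12) | (30<<6) | 2
      = 0xEC0000 | 0x009000 | 0x000780 | 0x000002
      = 0xEC9782
Bytes: (v>>16)&0xFF=EC, (v>>8)&0xFF=97, v&0xFF=82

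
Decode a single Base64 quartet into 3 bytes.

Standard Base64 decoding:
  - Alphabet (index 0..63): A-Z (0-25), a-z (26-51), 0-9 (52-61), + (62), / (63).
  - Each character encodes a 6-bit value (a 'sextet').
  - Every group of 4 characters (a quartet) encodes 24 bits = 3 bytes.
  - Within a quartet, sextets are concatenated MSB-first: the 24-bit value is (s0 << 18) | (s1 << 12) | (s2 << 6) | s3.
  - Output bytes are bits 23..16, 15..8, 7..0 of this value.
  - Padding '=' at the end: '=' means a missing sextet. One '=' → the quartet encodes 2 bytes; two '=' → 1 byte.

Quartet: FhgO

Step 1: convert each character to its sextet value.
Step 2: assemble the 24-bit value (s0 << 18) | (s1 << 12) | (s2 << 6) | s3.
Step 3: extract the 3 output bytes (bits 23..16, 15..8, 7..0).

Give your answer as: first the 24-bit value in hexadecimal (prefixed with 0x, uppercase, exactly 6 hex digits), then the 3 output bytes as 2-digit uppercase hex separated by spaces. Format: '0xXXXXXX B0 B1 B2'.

Answer: 0x16180E 16 18 0E

Derivation:
Sextets: F=5, h=33, g=32, O=14
24-bit: (5<<18) | (33<<12) | (32<<6) | 14
      = 0x140000 | 0x021000 | 0x000800 | 0x00000E
      = 0x16180E
Bytes: (v>>16)&0xFF=16, (v>>8)&0xFF=18, v&0xFF=0E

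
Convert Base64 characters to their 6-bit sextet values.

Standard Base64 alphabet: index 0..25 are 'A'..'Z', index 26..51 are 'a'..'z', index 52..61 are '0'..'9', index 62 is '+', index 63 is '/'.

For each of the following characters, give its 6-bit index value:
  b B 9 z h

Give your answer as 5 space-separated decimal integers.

'b': a..z range, 26 + ord('b') − ord('a') = 27
'B': A..Z range, ord('B') − ord('A') = 1
'9': 0..9 range, 52 + ord('9') − ord('0') = 61
'z': a..z range, 26 + ord('z') − ord('a') = 51
'h': a..z range, 26 + ord('h') − ord('a') = 33

Answer: 27 1 61 51 33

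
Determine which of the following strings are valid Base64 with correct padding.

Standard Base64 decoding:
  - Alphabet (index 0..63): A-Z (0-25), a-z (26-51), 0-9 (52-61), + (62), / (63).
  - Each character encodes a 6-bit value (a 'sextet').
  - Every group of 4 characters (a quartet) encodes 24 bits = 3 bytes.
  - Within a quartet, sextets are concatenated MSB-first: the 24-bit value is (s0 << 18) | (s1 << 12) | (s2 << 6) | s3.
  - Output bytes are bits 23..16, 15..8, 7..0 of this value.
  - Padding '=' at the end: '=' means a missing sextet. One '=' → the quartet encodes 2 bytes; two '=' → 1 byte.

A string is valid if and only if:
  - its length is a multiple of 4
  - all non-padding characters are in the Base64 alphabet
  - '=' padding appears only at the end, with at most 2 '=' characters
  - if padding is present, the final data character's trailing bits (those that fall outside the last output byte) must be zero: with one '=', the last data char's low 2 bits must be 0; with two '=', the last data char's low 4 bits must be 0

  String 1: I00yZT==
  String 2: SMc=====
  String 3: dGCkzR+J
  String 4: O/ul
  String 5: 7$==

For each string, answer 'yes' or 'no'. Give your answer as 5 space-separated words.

Answer: no no yes yes no

Derivation:
String 1: 'I00yZT==' → invalid (bad trailing bits)
String 2: 'SMc=====' → invalid (5 pad chars (max 2))
String 3: 'dGCkzR+J' → valid
String 4: 'O/ul' → valid
String 5: '7$==' → invalid (bad char(s): ['$'])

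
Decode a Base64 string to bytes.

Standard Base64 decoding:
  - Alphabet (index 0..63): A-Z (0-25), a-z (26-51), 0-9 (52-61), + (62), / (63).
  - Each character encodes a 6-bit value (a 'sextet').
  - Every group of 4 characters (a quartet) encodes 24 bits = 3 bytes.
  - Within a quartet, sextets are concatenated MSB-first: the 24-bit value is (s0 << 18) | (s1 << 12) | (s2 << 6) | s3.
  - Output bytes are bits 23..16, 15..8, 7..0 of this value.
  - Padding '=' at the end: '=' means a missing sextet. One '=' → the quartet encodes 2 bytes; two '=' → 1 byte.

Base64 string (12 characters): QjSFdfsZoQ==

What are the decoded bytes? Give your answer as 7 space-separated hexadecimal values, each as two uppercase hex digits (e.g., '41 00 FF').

After char 0 ('Q'=16): chars_in_quartet=1 acc=0x10 bytes_emitted=0
After char 1 ('j'=35): chars_in_quartet=2 acc=0x423 bytes_emitted=0
After char 2 ('S'=18): chars_in_quartet=3 acc=0x108D2 bytes_emitted=0
After char 3 ('F'=5): chars_in_quartet=4 acc=0x423485 -> emit 42 34 85, reset; bytes_emitted=3
After char 4 ('d'=29): chars_in_quartet=1 acc=0x1D bytes_emitted=3
After char 5 ('f'=31): chars_in_quartet=2 acc=0x75F bytes_emitted=3
After char 6 ('s'=44): chars_in_quartet=3 acc=0x1D7EC bytes_emitted=3
After char 7 ('Z'=25): chars_in_quartet=4 acc=0x75FB19 -> emit 75 FB 19, reset; bytes_emitted=6
After char 8 ('o'=40): chars_in_quartet=1 acc=0x28 bytes_emitted=6
After char 9 ('Q'=16): chars_in_quartet=2 acc=0xA10 bytes_emitted=6
Padding '==': partial quartet acc=0xA10 -> emit A1; bytes_emitted=7

Answer: 42 34 85 75 FB 19 A1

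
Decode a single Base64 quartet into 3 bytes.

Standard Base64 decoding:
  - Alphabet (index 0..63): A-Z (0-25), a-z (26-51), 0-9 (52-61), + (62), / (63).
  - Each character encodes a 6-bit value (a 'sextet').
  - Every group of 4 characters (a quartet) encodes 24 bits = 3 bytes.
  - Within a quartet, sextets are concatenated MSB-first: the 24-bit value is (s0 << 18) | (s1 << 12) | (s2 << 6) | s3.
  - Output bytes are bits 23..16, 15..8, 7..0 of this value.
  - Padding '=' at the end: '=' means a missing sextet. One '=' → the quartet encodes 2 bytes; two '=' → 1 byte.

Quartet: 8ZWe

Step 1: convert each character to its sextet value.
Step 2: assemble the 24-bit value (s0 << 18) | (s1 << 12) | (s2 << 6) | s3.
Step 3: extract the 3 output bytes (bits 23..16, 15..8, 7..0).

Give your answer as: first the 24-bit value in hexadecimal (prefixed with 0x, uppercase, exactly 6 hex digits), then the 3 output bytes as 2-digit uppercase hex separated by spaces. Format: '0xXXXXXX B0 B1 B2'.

Sextets: 8=60, Z=25, W=22, e=30
24-bit: (60<<18) | (25<<12) | (22<<6) | 30
      = 0xF00000 | 0x019000 | 0x000580 | 0x00001E
      = 0xF1959E
Bytes: (v>>16)&0xFF=F1, (v>>8)&0xFF=95, v&0xFF=9E

Answer: 0xF1959E F1 95 9E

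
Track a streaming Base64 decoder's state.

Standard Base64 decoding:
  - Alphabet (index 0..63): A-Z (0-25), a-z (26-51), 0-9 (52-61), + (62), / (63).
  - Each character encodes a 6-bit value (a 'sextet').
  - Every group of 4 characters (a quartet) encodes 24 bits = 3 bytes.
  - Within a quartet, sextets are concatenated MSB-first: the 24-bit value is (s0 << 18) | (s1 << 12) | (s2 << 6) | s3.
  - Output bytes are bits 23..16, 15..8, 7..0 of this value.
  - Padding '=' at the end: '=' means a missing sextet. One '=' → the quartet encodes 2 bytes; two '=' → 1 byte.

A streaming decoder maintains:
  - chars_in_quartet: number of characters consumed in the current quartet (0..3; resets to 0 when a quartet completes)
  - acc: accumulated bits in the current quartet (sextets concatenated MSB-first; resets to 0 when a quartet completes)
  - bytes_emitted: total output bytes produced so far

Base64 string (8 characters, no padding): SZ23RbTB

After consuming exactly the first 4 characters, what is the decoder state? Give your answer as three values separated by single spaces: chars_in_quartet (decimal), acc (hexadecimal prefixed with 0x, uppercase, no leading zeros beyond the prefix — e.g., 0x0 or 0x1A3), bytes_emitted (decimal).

Answer: 0 0x0 3

Derivation:
After char 0 ('S'=18): chars_in_quartet=1 acc=0x12 bytes_emitted=0
After char 1 ('Z'=25): chars_in_quartet=2 acc=0x499 bytes_emitted=0
After char 2 ('2'=54): chars_in_quartet=3 acc=0x12676 bytes_emitted=0
After char 3 ('3'=55): chars_in_quartet=4 acc=0x499DB7 -> emit 49 9D B7, reset; bytes_emitted=3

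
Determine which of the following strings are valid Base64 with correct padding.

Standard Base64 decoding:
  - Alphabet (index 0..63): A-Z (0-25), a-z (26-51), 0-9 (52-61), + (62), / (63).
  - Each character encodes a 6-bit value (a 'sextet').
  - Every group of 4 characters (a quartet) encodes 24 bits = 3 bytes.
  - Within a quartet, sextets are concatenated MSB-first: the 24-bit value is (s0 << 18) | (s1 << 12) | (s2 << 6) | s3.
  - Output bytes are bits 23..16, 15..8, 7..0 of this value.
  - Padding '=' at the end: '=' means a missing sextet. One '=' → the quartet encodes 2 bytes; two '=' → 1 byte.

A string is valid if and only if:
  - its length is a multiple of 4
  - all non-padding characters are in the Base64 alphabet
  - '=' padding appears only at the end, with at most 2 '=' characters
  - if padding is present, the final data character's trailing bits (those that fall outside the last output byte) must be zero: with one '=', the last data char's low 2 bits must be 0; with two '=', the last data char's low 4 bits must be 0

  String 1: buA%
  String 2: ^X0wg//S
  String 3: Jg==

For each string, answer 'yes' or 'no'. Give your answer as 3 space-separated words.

Answer: no no yes

Derivation:
String 1: 'buA%' → invalid (bad char(s): ['%'])
String 2: '^X0wg//S' → invalid (bad char(s): ['^'])
String 3: 'Jg==' → valid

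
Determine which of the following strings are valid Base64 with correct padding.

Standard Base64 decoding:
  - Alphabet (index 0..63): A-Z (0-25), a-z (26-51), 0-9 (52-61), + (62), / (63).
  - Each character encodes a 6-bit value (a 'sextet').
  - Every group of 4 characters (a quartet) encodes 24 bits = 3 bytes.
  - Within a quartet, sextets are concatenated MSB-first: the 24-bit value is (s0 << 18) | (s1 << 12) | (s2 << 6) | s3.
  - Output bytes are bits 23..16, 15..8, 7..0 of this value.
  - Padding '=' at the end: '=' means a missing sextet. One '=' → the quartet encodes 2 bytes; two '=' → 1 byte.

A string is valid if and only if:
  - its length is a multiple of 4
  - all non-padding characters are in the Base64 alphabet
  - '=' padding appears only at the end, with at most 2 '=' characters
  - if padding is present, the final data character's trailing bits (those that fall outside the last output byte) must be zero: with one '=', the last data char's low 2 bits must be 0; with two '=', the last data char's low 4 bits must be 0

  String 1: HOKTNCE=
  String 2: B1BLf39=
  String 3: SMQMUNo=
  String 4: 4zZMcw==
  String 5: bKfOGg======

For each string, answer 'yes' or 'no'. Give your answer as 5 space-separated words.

Answer: yes no yes yes no

Derivation:
String 1: 'HOKTNCE=' → valid
String 2: 'B1BLf39=' → invalid (bad trailing bits)
String 3: 'SMQMUNo=' → valid
String 4: '4zZMcw==' → valid
String 5: 'bKfOGg======' → invalid (6 pad chars (max 2))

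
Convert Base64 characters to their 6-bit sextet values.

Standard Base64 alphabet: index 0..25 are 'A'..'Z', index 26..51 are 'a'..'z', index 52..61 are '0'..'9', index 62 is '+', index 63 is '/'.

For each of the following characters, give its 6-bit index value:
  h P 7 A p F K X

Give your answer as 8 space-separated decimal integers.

Answer: 33 15 59 0 41 5 10 23

Derivation:
'h': a..z range, 26 + ord('h') − ord('a') = 33
'P': A..Z range, ord('P') − ord('A') = 15
'7': 0..9 range, 52 + ord('7') − ord('0') = 59
'A': A..Z range, ord('A') − ord('A') = 0
'p': a..z range, 26 + ord('p') − ord('a') = 41
'F': A..Z range, ord('F') − ord('A') = 5
'K': A..Z range, ord('K') − ord('A') = 10
'X': A..Z range, ord('X') − ord('A') = 23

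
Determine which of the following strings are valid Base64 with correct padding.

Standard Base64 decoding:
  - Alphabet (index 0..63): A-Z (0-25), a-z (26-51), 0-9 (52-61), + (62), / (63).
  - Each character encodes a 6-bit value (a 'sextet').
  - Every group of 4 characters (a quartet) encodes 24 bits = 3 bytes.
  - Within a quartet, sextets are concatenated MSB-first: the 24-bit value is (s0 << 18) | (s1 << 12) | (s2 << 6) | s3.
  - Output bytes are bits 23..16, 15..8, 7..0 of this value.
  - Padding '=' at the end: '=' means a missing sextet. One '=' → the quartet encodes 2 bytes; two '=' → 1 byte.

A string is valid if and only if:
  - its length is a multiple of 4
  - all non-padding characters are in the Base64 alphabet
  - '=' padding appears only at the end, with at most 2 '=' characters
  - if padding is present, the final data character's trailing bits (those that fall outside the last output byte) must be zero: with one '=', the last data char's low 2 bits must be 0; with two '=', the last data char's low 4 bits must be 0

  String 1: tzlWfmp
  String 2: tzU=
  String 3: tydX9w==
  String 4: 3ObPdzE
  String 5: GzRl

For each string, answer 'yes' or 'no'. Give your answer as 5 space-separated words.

Answer: no yes yes no yes

Derivation:
String 1: 'tzlWfmp' → invalid (len=7 not mult of 4)
String 2: 'tzU=' → valid
String 3: 'tydX9w==' → valid
String 4: '3ObPdzE' → invalid (len=7 not mult of 4)
String 5: 'GzRl' → valid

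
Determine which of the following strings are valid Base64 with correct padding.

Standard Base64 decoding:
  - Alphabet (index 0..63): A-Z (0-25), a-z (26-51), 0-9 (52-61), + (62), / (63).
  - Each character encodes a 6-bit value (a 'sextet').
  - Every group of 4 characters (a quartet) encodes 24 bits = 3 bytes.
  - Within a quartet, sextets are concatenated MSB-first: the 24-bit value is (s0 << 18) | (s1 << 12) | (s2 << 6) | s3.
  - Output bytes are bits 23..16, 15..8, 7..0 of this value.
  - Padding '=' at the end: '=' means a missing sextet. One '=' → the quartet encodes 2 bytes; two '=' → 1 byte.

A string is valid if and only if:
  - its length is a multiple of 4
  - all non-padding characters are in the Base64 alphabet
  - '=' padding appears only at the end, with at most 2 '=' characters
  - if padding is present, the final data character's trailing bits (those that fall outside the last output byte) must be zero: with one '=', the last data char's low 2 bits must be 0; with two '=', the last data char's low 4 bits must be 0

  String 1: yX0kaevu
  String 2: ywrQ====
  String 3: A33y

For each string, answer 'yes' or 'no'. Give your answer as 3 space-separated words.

String 1: 'yX0kaevu' → valid
String 2: 'ywrQ====' → invalid (4 pad chars (max 2))
String 3: 'A33y' → valid

Answer: yes no yes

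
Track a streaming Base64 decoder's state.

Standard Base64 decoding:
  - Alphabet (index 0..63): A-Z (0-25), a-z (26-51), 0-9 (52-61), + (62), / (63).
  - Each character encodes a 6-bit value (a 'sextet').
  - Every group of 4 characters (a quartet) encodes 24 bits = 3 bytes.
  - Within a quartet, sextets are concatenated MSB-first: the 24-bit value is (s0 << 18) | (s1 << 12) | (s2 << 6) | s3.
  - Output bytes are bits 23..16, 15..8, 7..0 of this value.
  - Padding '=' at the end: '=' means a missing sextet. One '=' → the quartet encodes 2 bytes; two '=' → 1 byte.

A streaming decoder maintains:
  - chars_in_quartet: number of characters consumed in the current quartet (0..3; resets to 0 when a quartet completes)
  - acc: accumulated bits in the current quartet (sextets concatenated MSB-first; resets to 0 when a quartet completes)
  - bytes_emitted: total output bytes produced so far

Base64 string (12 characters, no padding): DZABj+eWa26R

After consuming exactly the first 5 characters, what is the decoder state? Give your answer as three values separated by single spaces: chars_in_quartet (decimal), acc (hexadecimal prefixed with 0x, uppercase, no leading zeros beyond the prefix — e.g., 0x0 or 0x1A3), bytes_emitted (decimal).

Answer: 1 0x23 3

Derivation:
After char 0 ('D'=3): chars_in_quartet=1 acc=0x3 bytes_emitted=0
After char 1 ('Z'=25): chars_in_quartet=2 acc=0xD9 bytes_emitted=0
After char 2 ('A'=0): chars_in_quartet=3 acc=0x3640 bytes_emitted=0
After char 3 ('B'=1): chars_in_quartet=4 acc=0xD9001 -> emit 0D 90 01, reset; bytes_emitted=3
After char 4 ('j'=35): chars_in_quartet=1 acc=0x23 bytes_emitted=3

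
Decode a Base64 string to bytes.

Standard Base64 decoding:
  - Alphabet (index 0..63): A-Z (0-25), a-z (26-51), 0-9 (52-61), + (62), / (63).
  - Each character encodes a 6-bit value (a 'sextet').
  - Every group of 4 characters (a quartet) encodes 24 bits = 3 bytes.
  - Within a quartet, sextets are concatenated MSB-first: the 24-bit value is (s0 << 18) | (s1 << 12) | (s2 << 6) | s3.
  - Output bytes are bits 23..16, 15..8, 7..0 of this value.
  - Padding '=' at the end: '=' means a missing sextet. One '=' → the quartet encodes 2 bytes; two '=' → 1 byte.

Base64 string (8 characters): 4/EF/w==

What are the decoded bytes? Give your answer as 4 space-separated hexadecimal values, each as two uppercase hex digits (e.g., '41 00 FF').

Answer: E3 F1 05 FF

Derivation:
After char 0 ('4'=56): chars_in_quartet=1 acc=0x38 bytes_emitted=0
After char 1 ('/'=63): chars_in_quartet=2 acc=0xE3F bytes_emitted=0
After char 2 ('E'=4): chars_in_quartet=3 acc=0x38FC4 bytes_emitted=0
After char 3 ('F'=5): chars_in_quartet=4 acc=0xE3F105 -> emit E3 F1 05, reset; bytes_emitted=3
After char 4 ('/'=63): chars_in_quartet=1 acc=0x3F bytes_emitted=3
After char 5 ('w'=48): chars_in_quartet=2 acc=0xFF0 bytes_emitted=3
Padding '==': partial quartet acc=0xFF0 -> emit FF; bytes_emitted=4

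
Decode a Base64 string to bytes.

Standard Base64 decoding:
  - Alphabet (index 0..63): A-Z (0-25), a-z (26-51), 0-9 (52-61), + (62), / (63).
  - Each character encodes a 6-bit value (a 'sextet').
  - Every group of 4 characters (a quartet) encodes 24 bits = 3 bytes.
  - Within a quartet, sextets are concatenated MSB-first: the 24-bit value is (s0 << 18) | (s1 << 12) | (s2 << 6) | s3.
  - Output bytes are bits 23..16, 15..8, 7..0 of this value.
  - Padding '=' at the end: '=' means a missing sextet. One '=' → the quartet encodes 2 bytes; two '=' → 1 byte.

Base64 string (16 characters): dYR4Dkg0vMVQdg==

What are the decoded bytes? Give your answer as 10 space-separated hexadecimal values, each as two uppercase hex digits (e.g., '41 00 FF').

Answer: 75 84 78 0E 48 34 BC C5 50 76

Derivation:
After char 0 ('d'=29): chars_in_quartet=1 acc=0x1D bytes_emitted=0
After char 1 ('Y'=24): chars_in_quartet=2 acc=0x758 bytes_emitted=0
After char 2 ('R'=17): chars_in_quartet=3 acc=0x1D611 bytes_emitted=0
After char 3 ('4'=56): chars_in_quartet=4 acc=0x758478 -> emit 75 84 78, reset; bytes_emitted=3
After char 4 ('D'=3): chars_in_quartet=1 acc=0x3 bytes_emitted=3
After char 5 ('k'=36): chars_in_quartet=2 acc=0xE4 bytes_emitted=3
After char 6 ('g'=32): chars_in_quartet=3 acc=0x3920 bytes_emitted=3
After char 7 ('0'=52): chars_in_quartet=4 acc=0xE4834 -> emit 0E 48 34, reset; bytes_emitted=6
After char 8 ('v'=47): chars_in_quartet=1 acc=0x2F bytes_emitted=6
After char 9 ('M'=12): chars_in_quartet=2 acc=0xBCC bytes_emitted=6
After char 10 ('V'=21): chars_in_quartet=3 acc=0x2F315 bytes_emitted=6
After char 11 ('Q'=16): chars_in_quartet=4 acc=0xBCC550 -> emit BC C5 50, reset; bytes_emitted=9
After char 12 ('d'=29): chars_in_quartet=1 acc=0x1D bytes_emitted=9
After char 13 ('g'=32): chars_in_quartet=2 acc=0x760 bytes_emitted=9
Padding '==': partial quartet acc=0x760 -> emit 76; bytes_emitted=10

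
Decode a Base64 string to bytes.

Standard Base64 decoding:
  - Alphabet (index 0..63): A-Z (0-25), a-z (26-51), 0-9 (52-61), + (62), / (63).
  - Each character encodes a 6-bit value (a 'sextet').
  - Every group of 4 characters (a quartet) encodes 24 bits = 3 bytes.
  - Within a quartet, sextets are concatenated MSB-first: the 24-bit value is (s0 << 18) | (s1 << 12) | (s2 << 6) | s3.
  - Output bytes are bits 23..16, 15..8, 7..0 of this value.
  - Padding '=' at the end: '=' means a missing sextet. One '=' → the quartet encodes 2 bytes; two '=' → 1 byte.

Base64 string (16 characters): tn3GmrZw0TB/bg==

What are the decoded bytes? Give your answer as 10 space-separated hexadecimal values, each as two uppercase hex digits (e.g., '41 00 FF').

After char 0 ('t'=45): chars_in_quartet=1 acc=0x2D bytes_emitted=0
After char 1 ('n'=39): chars_in_quartet=2 acc=0xB67 bytes_emitted=0
After char 2 ('3'=55): chars_in_quartet=3 acc=0x2D9F7 bytes_emitted=0
After char 3 ('G'=6): chars_in_quartet=4 acc=0xB67DC6 -> emit B6 7D C6, reset; bytes_emitted=3
After char 4 ('m'=38): chars_in_quartet=1 acc=0x26 bytes_emitted=3
After char 5 ('r'=43): chars_in_quartet=2 acc=0x9AB bytes_emitted=3
After char 6 ('Z'=25): chars_in_quartet=3 acc=0x26AD9 bytes_emitted=3
After char 7 ('w'=48): chars_in_quartet=4 acc=0x9AB670 -> emit 9A B6 70, reset; bytes_emitted=6
After char 8 ('0'=52): chars_in_quartet=1 acc=0x34 bytes_emitted=6
After char 9 ('T'=19): chars_in_quartet=2 acc=0xD13 bytes_emitted=6
After char 10 ('B'=1): chars_in_quartet=3 acc=0x344C1 bytes_emitted=6
After char 11 ('/'=63): chars_in_quartet=4 acc=0xD1307F -> emit D1 30 7F, reset; bytes_emitted=9
After char 12 ('b'=27): chars_in_quartet=1 acc=0x1B bytes_emitted=9
After char 13 ('g'=32): chars_in_quartet=2 acc=0x6E0 bytes_emitted=9
Padding '==': partial quartet acc=0x6E0 -> emit 6E; bytes_emitted=10

Answer: B6 7D C6 9A B6 70 D1 30 7F 6E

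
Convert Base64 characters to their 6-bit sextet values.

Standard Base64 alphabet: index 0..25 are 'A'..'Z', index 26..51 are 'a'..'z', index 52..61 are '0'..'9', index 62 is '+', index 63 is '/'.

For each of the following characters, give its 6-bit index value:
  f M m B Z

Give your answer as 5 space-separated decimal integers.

'f': a..z range, 26 + ord('f') − ord('a') = 31
'M': A..Z range, ord('M') − ord('A') = 12
'm': a..z range, 26 + ord('m') − ord('a') = 38
'B': A..Z range, ord('B') − ord('A') = 1
'Z': A..Z range, ord('Z') − ord('A') = 25

Answer: 31 12 38 1 25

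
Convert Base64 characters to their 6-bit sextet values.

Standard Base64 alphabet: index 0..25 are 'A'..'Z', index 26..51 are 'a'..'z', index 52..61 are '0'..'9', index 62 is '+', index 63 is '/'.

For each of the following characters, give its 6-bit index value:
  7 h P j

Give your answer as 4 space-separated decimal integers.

Answer: 59 33 15 35

Derivation:
'7': 0..9 range, 52 + ord('7') − ord('0') = 59
'h': a..z range, 26 + ord('h') − ord('a') = 33
'P': A..Z range, ord('P') − ord('A') = 15
'j': a..z range, 26 + ord('j') − ord('a') = 35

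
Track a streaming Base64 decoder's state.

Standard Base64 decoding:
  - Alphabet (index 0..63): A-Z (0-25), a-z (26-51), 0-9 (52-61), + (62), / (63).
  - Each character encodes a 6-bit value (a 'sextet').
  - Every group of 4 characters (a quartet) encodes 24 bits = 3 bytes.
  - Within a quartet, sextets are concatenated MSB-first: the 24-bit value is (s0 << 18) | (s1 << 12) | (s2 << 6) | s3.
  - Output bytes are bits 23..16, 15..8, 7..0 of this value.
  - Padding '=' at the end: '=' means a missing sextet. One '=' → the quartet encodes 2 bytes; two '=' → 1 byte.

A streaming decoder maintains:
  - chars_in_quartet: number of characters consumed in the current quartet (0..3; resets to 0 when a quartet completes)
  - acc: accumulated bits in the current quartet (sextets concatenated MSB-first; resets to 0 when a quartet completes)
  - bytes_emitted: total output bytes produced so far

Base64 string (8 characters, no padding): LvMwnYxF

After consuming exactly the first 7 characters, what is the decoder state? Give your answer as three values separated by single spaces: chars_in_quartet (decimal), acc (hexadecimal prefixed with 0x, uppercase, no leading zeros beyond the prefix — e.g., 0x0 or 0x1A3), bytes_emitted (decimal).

After char 0 ('L'=11): chars_in_quartet=1 acc=0xB bytes_emitted=0
After char 1 ('v'=47): chars_in_quartet=2 acc=0x2EF bytes_emitted=0
After char 2 ('M'=12): chars_in_quartet=3 acc=0xBBCC bytes_emitted=0
After char 3 ('w'=48): chars_in_quartet=4 acc=0x2EF330 -> emit 2E F3 30, reset; bytes_emitted=3
After char 4 ('n'=39): chars_in_quartet=1 acc=0x27 bytes_emitted=3
After char 5 ('Y'=24): chars_in_quartet=2 acc=0x9D8 bytes_emitted=3
After char 6 ('x'=49): chars_in_quartet=3 acc=0x27631 bytes_emitted=3

Answer: 3 0x27631 3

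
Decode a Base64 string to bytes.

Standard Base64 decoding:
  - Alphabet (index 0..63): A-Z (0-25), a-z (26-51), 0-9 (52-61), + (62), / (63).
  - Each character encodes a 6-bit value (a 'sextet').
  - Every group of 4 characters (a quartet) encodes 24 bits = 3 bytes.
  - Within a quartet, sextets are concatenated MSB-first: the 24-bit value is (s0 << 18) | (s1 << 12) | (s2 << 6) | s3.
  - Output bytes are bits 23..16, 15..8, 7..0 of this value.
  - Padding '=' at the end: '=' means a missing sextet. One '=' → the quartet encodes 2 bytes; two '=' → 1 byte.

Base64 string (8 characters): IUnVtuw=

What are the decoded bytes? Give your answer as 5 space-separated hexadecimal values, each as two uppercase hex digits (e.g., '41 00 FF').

After char 0 ('I'=8): chars_in_quartet=1 acc=0x8 bytes_emitted=0
After char 1 ('U'=20): chars_in_quartet=2 acc=0x214 bytes_emitted=0
After char 2 ('n'=39): chars_in_quartet=3 acc=0x8527 bytes_emitted=0
After char 3 ('V'=21): chars_in_quartet=4 acc=0x2149D5 -> emit 21 49 D5, reset; bytes_emitted=3
After char 4 ('t'=45): chars_in_quartet=1 acc=0x2D bytes_emitted=3
After char 5 ('u'=46): chars_in_quartet=2 acc=0xB6E bytes_emitted=3
After char 6 ('w'=48): chars_in_quartet=3 acc=0x2DBB0 bytes_emitted=3
Padding '=': partial quartet acc=0x2DBB0 -> emit B6 EC; bytes_emitted=5

Answer: 21 49 D5 B6 EC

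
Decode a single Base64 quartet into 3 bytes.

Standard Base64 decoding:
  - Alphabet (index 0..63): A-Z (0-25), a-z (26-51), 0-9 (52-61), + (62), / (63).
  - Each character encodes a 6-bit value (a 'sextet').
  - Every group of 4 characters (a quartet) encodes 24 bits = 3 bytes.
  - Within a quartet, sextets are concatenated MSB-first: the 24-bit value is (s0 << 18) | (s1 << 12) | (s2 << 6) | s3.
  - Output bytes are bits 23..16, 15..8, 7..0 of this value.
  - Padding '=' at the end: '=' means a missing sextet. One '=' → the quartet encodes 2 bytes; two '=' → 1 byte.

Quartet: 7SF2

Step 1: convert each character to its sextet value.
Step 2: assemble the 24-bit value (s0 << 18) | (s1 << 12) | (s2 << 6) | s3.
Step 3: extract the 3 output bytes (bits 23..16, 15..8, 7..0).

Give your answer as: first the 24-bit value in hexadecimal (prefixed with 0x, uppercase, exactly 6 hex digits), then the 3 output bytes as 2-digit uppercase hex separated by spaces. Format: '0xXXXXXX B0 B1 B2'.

Sextets: 7=59, S=18, F=5, 2=54
24-bit: (59<<18) | (18<<12) | (5<<6) | 54
      = 0xEC0000 | 0x012000 | 0x000140 | 0x000036
      = 0xED2176
Bytes: (v>>16)&0xFF=ED, (v>>8)&0xFF=21, v&0xFF=76

Answer: 0xED2176 ED 21 76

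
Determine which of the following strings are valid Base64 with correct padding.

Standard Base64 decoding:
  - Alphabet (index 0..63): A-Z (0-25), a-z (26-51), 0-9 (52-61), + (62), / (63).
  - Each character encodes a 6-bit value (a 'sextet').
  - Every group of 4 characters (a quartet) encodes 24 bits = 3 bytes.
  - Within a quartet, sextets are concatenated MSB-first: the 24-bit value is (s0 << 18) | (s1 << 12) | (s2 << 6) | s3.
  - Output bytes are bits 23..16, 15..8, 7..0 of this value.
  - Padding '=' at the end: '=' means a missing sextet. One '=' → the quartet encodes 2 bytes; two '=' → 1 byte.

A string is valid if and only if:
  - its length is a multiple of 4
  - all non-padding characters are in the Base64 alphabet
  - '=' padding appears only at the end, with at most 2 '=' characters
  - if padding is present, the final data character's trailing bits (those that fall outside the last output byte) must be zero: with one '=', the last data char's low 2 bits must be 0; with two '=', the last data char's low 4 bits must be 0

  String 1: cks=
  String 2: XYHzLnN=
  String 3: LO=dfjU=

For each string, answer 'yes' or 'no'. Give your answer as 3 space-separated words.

String 1: 'cks=' → valid
String 2: 'XYHzLnN=' → invalid (bad trailing bits)
String 3: 'LO=dfjU=' → invalid (bad char(s): ['=']; '=' in middle)

Answer: yes no no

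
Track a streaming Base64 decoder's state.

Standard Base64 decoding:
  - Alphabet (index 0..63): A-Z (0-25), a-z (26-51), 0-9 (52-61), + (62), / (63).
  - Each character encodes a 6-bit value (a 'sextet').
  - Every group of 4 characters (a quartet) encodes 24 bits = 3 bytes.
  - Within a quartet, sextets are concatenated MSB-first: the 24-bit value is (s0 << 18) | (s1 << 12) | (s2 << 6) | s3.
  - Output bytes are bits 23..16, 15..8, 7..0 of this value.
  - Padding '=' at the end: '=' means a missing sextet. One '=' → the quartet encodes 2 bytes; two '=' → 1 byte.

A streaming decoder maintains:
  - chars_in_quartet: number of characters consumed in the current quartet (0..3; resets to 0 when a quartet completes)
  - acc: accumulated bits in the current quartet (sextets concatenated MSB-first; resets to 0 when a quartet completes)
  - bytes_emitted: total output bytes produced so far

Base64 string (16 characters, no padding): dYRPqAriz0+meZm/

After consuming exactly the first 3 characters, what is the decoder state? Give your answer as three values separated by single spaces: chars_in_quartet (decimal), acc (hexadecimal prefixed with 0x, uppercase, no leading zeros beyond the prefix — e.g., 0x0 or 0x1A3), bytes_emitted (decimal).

After char 0 ('d'=29): chars_in_quartet=1 acc=0x1D bytes_emitted=0
After char 1 ('Y'=24): chars_in_quartet=2 acc=0x758 bytes_emitted=0
After char 2 ('R'=17): chars_in_quartet=3 acc=0x1D611 bytes_emitted=0

Answer: 3 0x1D611 0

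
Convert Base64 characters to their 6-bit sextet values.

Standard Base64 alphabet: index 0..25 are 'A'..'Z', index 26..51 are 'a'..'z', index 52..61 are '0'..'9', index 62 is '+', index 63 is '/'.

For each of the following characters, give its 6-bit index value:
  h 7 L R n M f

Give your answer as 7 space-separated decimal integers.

'h': a..z range, 26 + ord('h') − ord('a') = 33
'7': 0..9 range, 52 + ord('7') − ord('0') = 59
'L': A..Z range, ord('L') − ord('A') = 11
'R': A..Z range, ord('R') − ord('A') = 17
'n': a..z range, 26 + ord('n') − ord('a') = 39
'M': A..Z range, ord('M') − ord('A') = 12
'f': a..z range, 26 + ord('f') − ord('a') = 31

Answer: 33 59 11 17 39 12 31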